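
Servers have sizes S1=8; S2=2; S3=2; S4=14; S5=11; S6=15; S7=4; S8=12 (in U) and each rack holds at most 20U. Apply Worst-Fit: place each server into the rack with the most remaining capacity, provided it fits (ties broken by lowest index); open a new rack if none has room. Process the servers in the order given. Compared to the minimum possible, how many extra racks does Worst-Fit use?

1

Worst-Fit: [8,2,2] [14] [11,4] [15] [12] → 5 racks.
Total size 68U; any packing needs at least ⌈68/20⌉ = 4 racks.
An optimal packing achieves that bound: [15,4] [14,2,2] [12,8] [11] → 4 racks.
Excess: 5 − 4 = 1.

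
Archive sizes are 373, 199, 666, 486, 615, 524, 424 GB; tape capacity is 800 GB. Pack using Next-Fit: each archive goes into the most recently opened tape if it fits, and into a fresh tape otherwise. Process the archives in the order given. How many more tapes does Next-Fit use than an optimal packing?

Next-Fit: [373,199] [666] [486] [615] [524] [424] → 6 tapes.
Total size 3287 GB; any packing needs at least ⌈3287/800⌉ = 5 tapes.
An optimal packing achieves that bound: [666] [615] [524,199] [486] [424,373] → 5 tapes.
Excess: 6 − 5 = 1.

1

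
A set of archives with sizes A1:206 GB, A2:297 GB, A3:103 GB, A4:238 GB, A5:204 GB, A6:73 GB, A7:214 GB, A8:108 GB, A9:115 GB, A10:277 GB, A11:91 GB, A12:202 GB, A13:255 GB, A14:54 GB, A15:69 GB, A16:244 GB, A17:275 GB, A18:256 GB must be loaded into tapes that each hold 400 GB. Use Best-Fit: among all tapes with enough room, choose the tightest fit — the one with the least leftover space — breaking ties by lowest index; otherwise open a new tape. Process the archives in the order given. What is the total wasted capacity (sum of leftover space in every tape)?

Put A1 (206 GB) in tape 1; 194 GB remain.
Put A2 (297 GB) in tape 2; 103 GB remain.
Put A3 (103 GB) in tape 2; 0 GB remain.
Put A4 (238 GB) in tape 3; 162 GB remain.
Put A5 (204 GB) in tape 4; 196 GB remain.
Put A6 (73 GB) in tape 3; 89 GB remain.
Put A7 (214 GB) in tape 5; 186 GB remain.
Put A8 (108 GB) in tape 5; 78 GB remain.
Put A9 (115 GB) in tape 1; 79 GB remain.
Put A10 (277 GB) in tape 6; 123 GB remain.
Put A11 (91 GB) in tape 6; 32 GB remain.
Put A12 (202 GB) in tape 7; 198 GB remain.
Put A13 (255 GB) in tape 8; 145 GB remain.
Put A14 (54 GB) in tape 5; 24 GB remain.
Put A15 (69 GB) in tape 1; 10 GB remain.
Put A16 (244 GB) in tape 9; 156 GB remain.
Put A17 (275 GB) in tape 10; 125 GB remain.
Put A18 (256 GB) in tape 11; 144 GB remain.
11 tapes × 400 GB = 4400 GB; used 3281 GB; unused 1119 GB.

1119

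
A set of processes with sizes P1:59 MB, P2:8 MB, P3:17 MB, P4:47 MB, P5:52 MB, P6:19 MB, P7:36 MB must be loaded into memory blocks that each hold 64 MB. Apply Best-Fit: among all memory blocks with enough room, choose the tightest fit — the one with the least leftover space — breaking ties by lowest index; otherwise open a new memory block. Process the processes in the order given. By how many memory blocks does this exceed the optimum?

Best-Fit: [59] [8,17,19] [47] [52] [36] → 5 memory blocks.
Total size 238 MB; any packing needs at least ⌈238/64⌉ = 4 memory blocks.
An optimal packing achieves that bound: [59] [52,8] [47,17] [36,19] → 4 memory blocks.
Excess: 5 − 4 = 1.

1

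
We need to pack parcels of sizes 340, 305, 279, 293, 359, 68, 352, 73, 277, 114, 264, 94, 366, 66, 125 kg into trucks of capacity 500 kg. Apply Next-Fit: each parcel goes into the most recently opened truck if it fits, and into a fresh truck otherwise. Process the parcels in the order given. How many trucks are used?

truck 1: place 340 kg, 160 kg left
truck 2: place 305 kg, 195 kg left
truck 3: place 279 kg, 221 kg left
truck 4: place 293 kg, 207 kg left
truck 5: place 359 kg, 141 kg left
truck 5: place 68 kg, 73 kg left
truck 6: place 352 kg, 148 kg left
truck 6: place 73 kg, 75 kg left
truck 7: place 277 kg, 223 kg left
truck 7: place 114 kg, 109 kg left
truck 8: place 264 kg, 236 kg left
truck 8: place 94 kg, 142 kg left
truck 9: place 366 kg, 134 kg left
truck 9: place 66 kg, 68 kg left
truck 10: place 125 kg, 375 kg left
Final trucks: [340] [305] [279] [293] [359,68] [352,73] [277,114] [264,94] [366,66] [125].

10 trucks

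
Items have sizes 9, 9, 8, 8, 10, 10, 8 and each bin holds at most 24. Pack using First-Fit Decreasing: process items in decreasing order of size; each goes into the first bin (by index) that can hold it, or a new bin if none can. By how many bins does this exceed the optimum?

First-Fit Decreasing: [10,10] [9,9] [8,8,8] → 3 bins.
Total size 62; any packing needs at least ⌈62/24⌉ = 3 bins.
So 3 is already optimal.

0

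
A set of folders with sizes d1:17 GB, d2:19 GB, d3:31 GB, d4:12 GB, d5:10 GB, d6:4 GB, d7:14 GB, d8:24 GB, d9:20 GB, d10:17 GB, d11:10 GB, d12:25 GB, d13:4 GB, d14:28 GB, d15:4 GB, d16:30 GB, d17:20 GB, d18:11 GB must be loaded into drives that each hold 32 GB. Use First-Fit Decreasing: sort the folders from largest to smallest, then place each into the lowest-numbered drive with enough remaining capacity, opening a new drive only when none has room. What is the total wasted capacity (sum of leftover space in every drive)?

Sorted descending: 31, 30, 28, 25, 24, 20, 20, 19, 17, 17, 14, 12, 11, 10, 10, 4, 4, 4.
Put 31 GB in drive 1; 1 GB remain.
Put 30 GB in drive 2; 2 GB remain.
Put 28 GB in drive 3; 4 GB remain.
Put 25 GB in drive 4; 7 GB remain.
Put 24 GB in drive 5; 8 GB remain.
Put 20 GB in drive 6; 12 GB remain.
Put 20 GB in drive 7; 12 GB remain.
Put 19 GB in drive 8; 13 GB remain.
Put 17 GB in drive 9; 15 GB remain.
Put 17 GB in drive 10; 15 GB remain.
Put 14 GB in drive 9; 1 GB remain.
Put 12 GB in drive 6; 0 GB remain.
Put 11 GB in drive 7; 1 GB remain.
Put 10 GB in drive 8; 3 GB remain.
Put 10 GB in drive 10; 5 GB remain.
Put 4 GB in drive 3; 0 GB remain.
Put 4 GB in drive 4; 3 GB remain.
Put 4 GB in drive 5; 4 GB remain.
10 drives × 32 GB = 320 GB; used 300 GB; unused 20 GB.

20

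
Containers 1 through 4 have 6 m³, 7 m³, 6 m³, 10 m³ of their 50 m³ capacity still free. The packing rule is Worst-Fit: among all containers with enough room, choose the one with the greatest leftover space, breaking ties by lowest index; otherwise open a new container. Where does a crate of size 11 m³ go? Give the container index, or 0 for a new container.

0

No container has ≥ 11 m³ free, so a new container is opened.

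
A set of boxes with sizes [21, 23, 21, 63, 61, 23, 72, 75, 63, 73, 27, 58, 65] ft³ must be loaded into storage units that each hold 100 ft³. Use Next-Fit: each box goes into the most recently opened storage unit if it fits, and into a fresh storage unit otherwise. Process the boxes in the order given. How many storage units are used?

Put 21 ft³ in storage unit 1; 79 ft³ remain.
Put 23 ft³ in storage unit 1; 56 ft³ remain.
Put 21 ft³ in storage unit 1; 35 ft³ remain.
Put 63 ft³ in storage unit 2; 37 ft³ remain.
Put 61 ft³ in storage unit 3; 39 ft³ remain.
Put 23 ft³ in storage unit 3; 16 ft³ remain.
Put 72 ft³ in storage unit 4; 28 ft³ remain.
Put 75 ft³ in storage unit 5; 25 ft³ remain.
Put 63 ft³ in storage unit 6; 37 ft³ remain.
Put 73 ft³ in storage unit 7; 27 ft³ remain.
Put 27 ft³ in storage unit 7; 0 ft³ remain.
Put 58 ft³ in storage unit 8; 42 ft³ remain.
Put 65 ft³ in storage unit 9; 35 ft³ remain.

9 storage units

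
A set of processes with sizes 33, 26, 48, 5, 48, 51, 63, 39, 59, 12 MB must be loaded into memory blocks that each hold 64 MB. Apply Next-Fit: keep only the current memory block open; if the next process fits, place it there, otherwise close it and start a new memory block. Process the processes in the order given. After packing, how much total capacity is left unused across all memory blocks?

128

Put 33 MB in memory block 1; 31 MB remain.
Put 26 MB in memory block 1; 5 MB remain.
Put 48 MB in memory block 2; 16 MB remain.
Put 5 MB in memory block 2; 11 MB remain.
Put 48 MB in memory block 3; 16 MB remain.
Put 51 MB in memory block 4; 13 MB remain.
Put 63 MB in memory block 5; 1 MB remain.
Put 39 MB in memory block 6; 25 MB remain.
Put 59 MB in memory block 7; 5 MB remain.
Put 12 MB in memory block 8; 52 MB remain.
8 memory blocks × 64 MB = 512 MB; used 384 MB; unused 128 MB.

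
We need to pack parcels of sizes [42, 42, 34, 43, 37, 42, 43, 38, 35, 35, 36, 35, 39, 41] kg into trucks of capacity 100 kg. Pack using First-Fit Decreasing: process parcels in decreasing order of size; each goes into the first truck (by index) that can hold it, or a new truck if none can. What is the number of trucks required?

Sorted descending: 43, 43, 42, 42, 42, 41, 39, 38, 37, 36, 35, 35, 35, 34.
43 kg → truck 1 (remaining 57 kg)
43 kg → truck 1 (remaining 14 kg)
42 kg → truck 2 (remaining 58 kg)
42 kg → truck 2 (remaining 16 kg)
42 kg → truck 3 (remaining 58 kg)
41 kg → truck 3 (remaining 17 kg)
39 kg → truck 4 (remaining 61 kg)
38 kg → truck 4 (remaining 23 kg)
37 kg → truck 5 (remaining 63 kg)
36 kg → truck 5 (remaining 27 kg)
35 kg → truck 6 (remaining 65 kg)
35 kg → truck 6 (remaining 30 kg)
35 kg → truck 7 (remaining 65 kg)
34 kg → truck 7 (remaining 31 kg)
Final trucks: [43,43] [42,42] [42,41] [39,38] [37,36] [35,35] [35,34].

7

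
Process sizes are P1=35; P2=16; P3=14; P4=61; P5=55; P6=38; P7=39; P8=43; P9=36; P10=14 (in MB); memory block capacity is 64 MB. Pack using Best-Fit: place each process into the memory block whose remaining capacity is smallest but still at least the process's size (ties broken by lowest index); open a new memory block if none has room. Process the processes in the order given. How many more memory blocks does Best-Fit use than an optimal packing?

0

Best-Fit: [35,16] [14,38] [61] [55] [39] [43,14] [36] → 7 memory blocks.
7 processes exceed 32 MB (half the capacity), and no two of those can share a memory block, so at least 7 memory blocks are needed.
So 7 is already optimal.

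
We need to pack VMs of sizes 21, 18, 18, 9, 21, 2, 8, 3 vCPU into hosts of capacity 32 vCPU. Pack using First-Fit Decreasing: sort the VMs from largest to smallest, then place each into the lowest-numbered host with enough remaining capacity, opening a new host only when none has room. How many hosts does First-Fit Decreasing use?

Sorted descending: 21, 21, 18, 18, 9, 8, 3, 2.
host 1: place 21 vCPU, 11 vCPU left
host 2: place 21 vCPU, 11 vCPU left
host 3: place 18 vCPU, 14 vCPU left
host 4: place 18 vCPU, 14 vCPU left
host 1: place 9 vCPU, 2 vCPU left
host 2: place 8 vCPU, 3 vCPU left
host 2: place 3 vCPU, 0 vCPU left
host 1: place 2 vCPU, 0 vCPU left

4 hosts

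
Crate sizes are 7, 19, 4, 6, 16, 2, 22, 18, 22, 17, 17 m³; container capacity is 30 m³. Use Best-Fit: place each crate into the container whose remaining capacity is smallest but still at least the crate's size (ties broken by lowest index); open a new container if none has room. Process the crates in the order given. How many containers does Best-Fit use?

container 1: place 7 m³, 23 m³ left
container 1: place 19 m³, 4 m³ left
container 1: place 4 m³, 0 m³ left
container 2: place 6 m³, 24 m³ left
container 2: place 16 m³, 8 m³ left
container 2: place 2 m³, 6 m³ left
container 3: place 22 m³, 8 m³ left
container 4: place 18 m³, 12 m³ left
container 5: place 22 m³, 8 m³ left
container 6: place 17 m³, 13 m³ left
container 7: place 17 m³, 13 m³ left

7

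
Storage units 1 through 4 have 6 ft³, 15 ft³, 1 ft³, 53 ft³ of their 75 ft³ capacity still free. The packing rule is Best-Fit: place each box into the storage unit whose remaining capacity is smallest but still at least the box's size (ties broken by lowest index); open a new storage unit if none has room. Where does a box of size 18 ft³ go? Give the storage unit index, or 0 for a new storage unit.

Storage units with room: storage unit 4 (53 ft³).
Tightest fit is storage unit 4 with 53 ft³ free.

4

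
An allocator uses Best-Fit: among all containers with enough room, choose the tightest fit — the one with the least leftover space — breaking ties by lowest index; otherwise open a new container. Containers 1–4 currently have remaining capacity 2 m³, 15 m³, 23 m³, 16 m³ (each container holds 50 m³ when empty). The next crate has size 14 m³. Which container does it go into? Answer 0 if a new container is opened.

Containers with room: container 2 (15 m³), container 3 (23 m³), container 4 (16 m³).
Tightest fit is container 2 with 15 m³ free.

2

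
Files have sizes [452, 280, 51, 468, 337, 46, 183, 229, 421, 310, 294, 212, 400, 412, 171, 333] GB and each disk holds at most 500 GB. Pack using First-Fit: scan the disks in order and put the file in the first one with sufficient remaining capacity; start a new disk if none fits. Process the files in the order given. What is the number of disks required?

12 disks

452 GB → disk 1 (remaining 48 GB)
280 GB → disk 2 (remaining 220 GB)
51 GB → disk 2 (remaining 169 GB)
468 GB → disk 3 (remaining 32 GB)
337 GB → disk 4 (remaining 163 GB)
46 GB → disk 1 (remaining 2 GB)
183 GB → disk 5 (remaining 317 GB)
229 GB → disk 5 (remaining 88 GB)
421 GB → disk 6 (remaining 79 GB)
310 GB → disk 7 (remaining 190 GB)
294 GB → disk 8 (remaining 206 GB)
212 GB → disk 9 (remaining 288 GB)
400 GB → disk 10 (remaining 100 GB)
412 GB → disk 11 (remaining 88 GB)
171 GB → disk 7 (remaining 19 GB)
333 GB → disk 12 (remaining 167 GB)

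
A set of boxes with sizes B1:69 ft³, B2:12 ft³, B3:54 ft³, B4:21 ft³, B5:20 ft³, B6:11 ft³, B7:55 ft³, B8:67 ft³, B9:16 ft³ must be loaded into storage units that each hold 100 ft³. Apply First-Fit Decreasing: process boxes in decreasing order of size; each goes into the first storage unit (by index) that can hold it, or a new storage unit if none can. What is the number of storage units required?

Sorted descending: 69, 67, 55, 54, 21, 20, 16, 12, 11.
storage unit 1: place 69 ft³, 31 ft³ left
storage unit 2: place 67 ft³, 33 ft³ left
storage unit 3: place 55 ft³, 45 ft³ left
storage unit 4: place 54 ft³, 46 ft³ left
storage unit 1: place 21 ft³, 10 ft³ left
storage unit 2: place 20 ft³, 13 ft³ left
storage unit 3: place 16 ft³, 29 ft³ left
storage unit 2: place 12 ft³, 1 ft³ left
storage unit 3: place 11 ft³, 18 ft³ left
Final storage units: [69,21] [67,20,12] [55,16,11] [54].

4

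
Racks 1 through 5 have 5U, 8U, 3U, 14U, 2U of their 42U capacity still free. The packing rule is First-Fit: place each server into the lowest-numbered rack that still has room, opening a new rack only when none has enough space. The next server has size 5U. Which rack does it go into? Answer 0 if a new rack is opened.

Racks with room: rack 1 (5U), rack 2 (8U), rack 4 (14U).
The first with room is rack 1.

1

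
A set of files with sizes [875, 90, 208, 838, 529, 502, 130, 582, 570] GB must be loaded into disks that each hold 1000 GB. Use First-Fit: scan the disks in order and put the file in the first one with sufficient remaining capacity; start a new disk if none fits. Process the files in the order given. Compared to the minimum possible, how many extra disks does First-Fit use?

0

First-Fit: [875,90] [208,529,130] [838] [502] [582] [570] → 6 disks.
6 files exceed 500 GB (half the capacity), and no two of those can share a disk, so at least 6 disks are needed.
So 6 is already optimal.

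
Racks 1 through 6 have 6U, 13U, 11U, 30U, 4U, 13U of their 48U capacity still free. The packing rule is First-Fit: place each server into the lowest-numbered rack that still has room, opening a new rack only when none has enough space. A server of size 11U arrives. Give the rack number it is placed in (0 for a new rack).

Racks with room: rack 2 (13U), rack 3 (11U), rack 4 (30U), rack 6 (13U).
The first with room is rack 2.

2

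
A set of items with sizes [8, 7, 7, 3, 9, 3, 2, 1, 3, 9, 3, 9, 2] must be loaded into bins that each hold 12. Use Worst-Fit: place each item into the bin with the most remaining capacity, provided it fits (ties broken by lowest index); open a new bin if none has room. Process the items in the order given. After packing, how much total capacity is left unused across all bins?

8 → bin 1 (remaining 4)
7 → bin 2 (remaining 5)
7 → bin 3 (remaining 5)
3 → bin 2 (remaining 2)
9 → bin 4 (remaining 3)
3 → bin 3 (remaining 2)
2 → bin 1 (remaining 2)
1 → bin 4 (remaining 2)
3 → bin 5 (remaining 9)
9 → bin 5 (remaining 0)
3 → bin 6 (remaining 9)
9 → bin 6 (remaining 0)
2 → bin 1 (remaining 0)
6 bins × 12 = 72; used 66; unused 6.

6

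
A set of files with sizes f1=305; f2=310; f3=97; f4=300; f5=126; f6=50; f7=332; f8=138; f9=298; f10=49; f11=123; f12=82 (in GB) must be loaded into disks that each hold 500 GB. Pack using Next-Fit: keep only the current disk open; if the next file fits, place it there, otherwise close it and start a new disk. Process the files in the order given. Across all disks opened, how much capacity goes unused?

790

disk 1: place f1 (305 GB), 195 GB left
disk 2: place f2 (310 GB), 190 GB left
disk 2: place f3 (97 GB), 93 GB left
disk 3: place f4 (300 GB), 200 GB left
disk 3: place f5 (126 GB), 74 GB left
disk 3: place f6 (50 GB), 24 GB left
disk 4: place f7 (332 GB), 168 GB left
disk 4: place f8 (138 GB), 30 GB left
disk 5: place f9 (298 GB), 202 GB left
disk 5: place f10 (49 GB), 153 GB left
disk 5: place f11 (123 GB), 30 GB left
disk 6: place f12 (82 GB), 418 GB left
6 disks × 500 GB = 3000 GB; used 2210 GB; unused 790 GB.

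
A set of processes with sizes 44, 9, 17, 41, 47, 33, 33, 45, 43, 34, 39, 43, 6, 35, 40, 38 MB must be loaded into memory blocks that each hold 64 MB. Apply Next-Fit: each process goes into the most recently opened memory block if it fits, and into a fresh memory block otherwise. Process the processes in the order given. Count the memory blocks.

13 memory blocks

44 MB → memory block 1 (remaining 20 MB)
9 MB → memory block 1 (remaining 11 MB)
17 MB → memory block 2 (remaining 47 MB)
41 MB → memory block 2 (remaining 6 MB)
47 MB → memory block 3 (remaining 17 MB)
33 MB → memory block 4 (remaining 31 MB)
33 MB → memory block 5 (remaining 31 MB)
45 MB → memory block 6 (remaining 19 MB)
43 MB → memory block 7 (remaining 21 MB)
34 MB → memory block 8 (remaining 30 MB)
39 MB → memory block 9 (remaining 25 MB)
43 MB → memory block 10 (remaining 21 MB)
6 MB → memory block 10 (remaining 15 MB)
35 MB → memory block 11 (remaining 29 MB)
40 MB → memory block 12 (remaining 24 MB)
38 MB → memory block 13 (remaining 26 MB)
Final memory blocks: [44,9] [17,41] [47] [33] [33] [45] [43] [34] [39] [43,6] [35] [40] [38].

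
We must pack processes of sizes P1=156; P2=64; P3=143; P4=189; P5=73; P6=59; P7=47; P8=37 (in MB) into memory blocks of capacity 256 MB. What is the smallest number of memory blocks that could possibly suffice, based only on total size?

3

Total size = 156 + 64 + 143 + 189 + 73 + 59 + 47 + 37 = 768 MB.
⌈768 / 256⌉ = 3.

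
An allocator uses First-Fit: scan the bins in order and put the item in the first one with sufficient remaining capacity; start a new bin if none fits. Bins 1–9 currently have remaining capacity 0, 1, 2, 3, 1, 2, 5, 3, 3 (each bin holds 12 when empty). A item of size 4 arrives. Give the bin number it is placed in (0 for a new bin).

Bins with room: bin 7 (5).
The first with room is bin 7.

7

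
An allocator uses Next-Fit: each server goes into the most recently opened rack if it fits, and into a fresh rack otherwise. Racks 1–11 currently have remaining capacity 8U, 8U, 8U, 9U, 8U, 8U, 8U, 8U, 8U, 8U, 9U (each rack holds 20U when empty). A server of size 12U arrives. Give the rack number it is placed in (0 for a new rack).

0

Next-Fit only looks at rack 11, which has 9U free.
12U does not fit, so a new rack is opened.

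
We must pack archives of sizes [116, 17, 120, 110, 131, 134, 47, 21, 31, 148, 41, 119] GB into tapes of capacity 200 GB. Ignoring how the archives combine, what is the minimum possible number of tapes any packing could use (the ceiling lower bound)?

6 tapes

Total size = 116 + 17 + 120 + 110 + 131 + 134 + 47 + 21 + 31 + 148 + 41 + 119 = 1035 GB.
⌈1035 / 200⌉ = 6.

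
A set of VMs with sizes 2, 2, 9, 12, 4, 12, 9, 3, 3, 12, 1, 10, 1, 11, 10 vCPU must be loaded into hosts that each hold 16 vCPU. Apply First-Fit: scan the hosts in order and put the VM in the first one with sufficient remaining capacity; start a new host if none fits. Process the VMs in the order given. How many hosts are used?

Put 2 vCPU in host 1; 14 vCPU remain.
Put 2 vCPU in host 1; 12 vCPU remain.
Put 9 vCPU in host 1; 3 vCPU remain.
Put 12 vCPU in host 2; 4 vCPU remain.
Put 4 vCPU in host 2; 0 vCPU remain.
Put 12 vCPU in host 3; 4 vCPU remain.
Put 9 vCPU in host 4; 7 vCPU remain.
Put 3 vCPU in host 1; 0 vCPU remain.
Put 3 vCPU in host 3; 1 vCPU remain.
Put 12 vCPU in host 5; 4 vCPU remain.
Put 1 vCPU in host 3; 0 vCPU remain.
Put 10 vCPU in host 6; 6 vCPU remain.
Put 1 vCPU in host 4; 6 vCPU remain.
Put 11 vCPU in host 7; 5 vCPU remain.
Put 10 vCPU in host 8; 6 vCPU remain.

8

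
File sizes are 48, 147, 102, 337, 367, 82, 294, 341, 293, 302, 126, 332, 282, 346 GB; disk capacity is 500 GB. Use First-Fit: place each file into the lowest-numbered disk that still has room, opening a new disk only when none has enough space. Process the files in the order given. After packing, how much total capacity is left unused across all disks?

Put 48 GB in disk 1; 452 GB remain.
Put 147 GB in disk 1; 305 GB remain.
Put 102 GB in disk 1; 203 GB remain.
Put 337 GB in disk 2; 163 GB remain.
Put 367 GB in disk 3; 133 GB remain.
Put 82 GB in disk 1; 121 GB remain.
Put 294 GB in disk 4; 206 GB remain.
Put 341 GB in disk 5; 159 GB remain.
Put 293 GB in disk 6; 207 GB remain.
Put 302 GB in disk 7; 198 GB remain.
Put 126 GB in disk 2; 37 GB remain.
Put 332 GB in disk 8; 168 GB remain.
Put 282 GB in disk 9; 218 GB remain.
Put 346 GB in disk 10; 154 GB remain.
10 disks × 500 GB = 5000 GB; used 3399 GB; unused 1601 GB.

1601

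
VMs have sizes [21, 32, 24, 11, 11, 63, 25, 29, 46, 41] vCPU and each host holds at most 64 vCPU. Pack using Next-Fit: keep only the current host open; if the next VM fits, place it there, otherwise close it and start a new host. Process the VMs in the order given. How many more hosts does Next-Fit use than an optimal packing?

Next-Fit: [21,32] [24,11,11] [63] [25,29] [46] [41] → 6 hosts.
Total size 303 vCPU; any packing needs at least ⌈303/64⌉ = 5 hosts.
An optimal packing achieves that bound: [63] [46,11] [41,21] [32,29] [25,24,11] → 5 hosts.
Excess: 6 − 5 = 1.

1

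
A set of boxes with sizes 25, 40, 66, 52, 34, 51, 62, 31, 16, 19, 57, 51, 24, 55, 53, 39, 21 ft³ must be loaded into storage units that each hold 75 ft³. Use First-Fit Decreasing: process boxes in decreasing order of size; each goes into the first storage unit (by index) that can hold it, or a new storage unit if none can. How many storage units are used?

11

Sorted descending: 66, 62, 57, 55, 53, 52, 51, 51, 40, 39, 34, 31, 25, 24, 21, 19, 16.
66 ft³ → storage unit 1 (remaining 9 ft³)
62 ft³ → storage unit 2 (remaining 13 ft³)
57 ft³ → storage unit 3 (remaining 18 ft³)
55 ft³ → storage unit 4 (remaining 20 ft³)
53 ft³ → storage unit 5 (remaining 22 ft³)
52 ft³ → storage unit 6 (remaining 23 ft³)
51 ft³ → storage unit 7 (remaining 24 ft³)
51 ft³ → storage unit 8 (remaining 24 ft³)
40 ft³ → storage unit 9 (remaining 35 ft³)
39 ft³ → storage unit 10 (remaining 36 ft³)
34 ft³ → storage unit 9 (remaining 1 ft³)
31 ft³ → storage unit 10 (remaining 5 ft³)
25 ft³ → storage unit 11 (remaining 50 ft³)
24 ft³ → storage unit 7 (remaining 0 ft³)
21 ft³ → storage unit 5 (remaining 1 ft³)
19 ft³ → storage unit 4 (remaining 1 ft³)
16 ft³ → storage unit 3 (remaining 2 ft³)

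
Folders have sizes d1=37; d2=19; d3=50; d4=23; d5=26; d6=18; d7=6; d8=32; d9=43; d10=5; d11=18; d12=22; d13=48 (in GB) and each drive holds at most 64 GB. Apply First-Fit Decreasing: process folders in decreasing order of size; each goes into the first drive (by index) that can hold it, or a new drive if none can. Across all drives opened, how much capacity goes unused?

37

Sorted descending: 50, 48, 43, 37, 32, 26, 23, 22, 19, 18, 18, 6, 5.
Put 50 GB in drive 1; 14 GB remain.
Put 48 GB in drive 2; 16 GB remain.
Put 43 GB in drive 3; 21 GB remain.
Put 37 GB in drive 4; 27 GB remain.
Put 32 GB in drive 5; 32 GB remain.
Put 26 GB in drive 4; 1 GB remain.
Put 23 GB in drive 5; 9 GB remain.
Put 22 GB in drive 6; 42 GB remain.
Put 19 GB in drive 3; 2 GB remain.
Put 18 GB in drive 6; 24 GB remain.
Put 18 GB in drive 6; 6 GB remain.
Put 6 GB in drive 1; 8 GB remain.
Put 5 GB in drive 1; 3 GB remain.
6 drives × 64 GB = 384 GB; used 347 GB; unused 37 GB.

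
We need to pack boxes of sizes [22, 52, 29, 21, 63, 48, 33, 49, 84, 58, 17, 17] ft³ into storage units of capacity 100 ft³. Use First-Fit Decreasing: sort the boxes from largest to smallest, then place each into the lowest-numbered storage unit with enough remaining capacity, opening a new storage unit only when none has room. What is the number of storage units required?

Sorted descending: 84, 63, 58, 52, 49, 48, 33, 29, 22, 21, 17, 17.
storage unit 1: place 84 ft³, 16 ft³ left
storage unit 2: place 63 ft³, 37 ft³ left
storage unit 3: place 58 ft³, 42 ft³ left
storage unit 4: place 52 ft³, 48 ft³ left
storage unit 5: place 49 ft³, 51 ft³ left
storage unit 4: place 48 ft³, 0 ft³ left
storage unit 2: place 33 ft³, 4 ft³ left
storage unit 3: place 29 ft³, 13 ft³ left
storage unit 5: place 22 ft³, 29 ft³ left
storage unit 5: place 21 ft³, 8 ft³ left
storage unit 6: place 17 ft³, 83 ft³ left
storage unit 6: place 17 ft³, 66 ft³ left
Final storage units: [84] [63,33] [58,29] [52,48] [49,22,21] [17,17].

6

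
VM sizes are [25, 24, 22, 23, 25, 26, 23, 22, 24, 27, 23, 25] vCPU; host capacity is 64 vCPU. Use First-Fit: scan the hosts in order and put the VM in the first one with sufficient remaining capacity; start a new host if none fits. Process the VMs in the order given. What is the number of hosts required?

host 1: place 25 vCPU, 39 vCPU left
host 1: place 24 vCPU, 15 vCPU left
host 2: place 22 vCPU, 42 vCPU left
host 2: place 23 vCPU, 19 vCPU left
host 3: place 25 vCPU, 39 vCPU left
host 3: place 26 vCPU, 13 vCPU left
host 4: place 23 vCPU, 41 vCPU left
host 4: place 22 vCPU, 19 vCPU left
host 5: place 24 vCPU, 40 vCPU left
host 5: place 27 vCPU, 13 vCPU left
host 6: place 23 vCPU, 41 vCPU left
host 6: place 25 vCPU, 16 vCPU left

6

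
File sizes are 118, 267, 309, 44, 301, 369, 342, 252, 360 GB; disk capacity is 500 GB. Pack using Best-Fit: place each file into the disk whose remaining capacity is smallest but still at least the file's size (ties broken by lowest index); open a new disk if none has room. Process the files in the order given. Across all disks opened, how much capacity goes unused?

1138

118 GB → disk 1 (remaining 382 GB)
267 GB → disk 1 (remaining 115 GB)
309 GB → disk 2 (remaining 191 GB)
44 GB → disk 1 (remaining 71 GB)
301 GB → disk 3 (remaining 199 GB)
369 GB → disk 4 (remaining 131 GB)
342 GB → disk 5 (remaining 158 GB)
252 GB → disk 6 (remaining 248 GB)
360 GB → disk 7 (remaining 140 GB)
7 disks × 500 GB = 3500 GB; used 2362 GB; unused 1138 GB.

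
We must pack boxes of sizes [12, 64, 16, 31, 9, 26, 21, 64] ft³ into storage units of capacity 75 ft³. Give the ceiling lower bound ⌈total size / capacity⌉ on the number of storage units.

4 storage units

Total size = 12 + 64 + 16 + 31 + 9 + 26 + 21 + 64 = 243 ft³.
⌈243 / 75⌉ = 4.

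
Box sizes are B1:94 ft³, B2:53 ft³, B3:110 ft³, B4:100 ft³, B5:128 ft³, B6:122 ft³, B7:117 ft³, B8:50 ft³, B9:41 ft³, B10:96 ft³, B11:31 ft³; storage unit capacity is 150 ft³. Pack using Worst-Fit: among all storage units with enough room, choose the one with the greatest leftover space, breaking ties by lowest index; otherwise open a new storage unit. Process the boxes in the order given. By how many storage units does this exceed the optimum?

0

Worst-Fit: [94,53] [110,31] [100,50] [128] [122] [117] [41,96] → 7 storage units.
Total size 942 ft³; any packing needs at least ⌈942/150⌉ = 7 storage units.
So 7 is already optimal.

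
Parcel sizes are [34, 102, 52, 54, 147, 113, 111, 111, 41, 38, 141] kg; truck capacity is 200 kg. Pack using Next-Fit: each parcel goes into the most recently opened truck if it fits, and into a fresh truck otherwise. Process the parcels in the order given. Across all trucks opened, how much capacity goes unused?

Put 34 kg in truck 1; 166 kg remain.
Put 102 kg in truck 1; 64 kg remain.
Put 52 kg in truck 1; 12 kg remain.
Put 54 kg in truck 2; 146 kg remain.
Put 147 kg in truck 3; 53 kg remain.
Put 113 kg in truck 4; 87 kg remain.
Put 111 kg in truck 5; 89 kg remain.
Put 111 kg in truck 6; 89 kg remain.
Put 41 kg in truck 6; 48 kg remain.
Put 38 kg in truck 6; 10 kg remain.
Put 141 kg in truck 7; 59 kg remain.
7 trucks × 200 kg = 1400 kg; used 944 kg; unused 456 kg.

456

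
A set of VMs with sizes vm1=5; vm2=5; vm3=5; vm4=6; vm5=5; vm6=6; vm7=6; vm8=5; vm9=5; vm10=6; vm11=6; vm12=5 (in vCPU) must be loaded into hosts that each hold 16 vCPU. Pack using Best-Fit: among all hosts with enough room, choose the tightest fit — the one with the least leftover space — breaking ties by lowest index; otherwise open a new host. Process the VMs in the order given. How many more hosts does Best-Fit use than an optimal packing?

0

Best-Fit: [5,5,5] [6,5,5] [6,6] [5,6,5] [6] → 5 hosts.
Total size 65 vCPU; any packing needs at least ⌈65/16⌉ = 5 hosts.
So 5 is already optimal.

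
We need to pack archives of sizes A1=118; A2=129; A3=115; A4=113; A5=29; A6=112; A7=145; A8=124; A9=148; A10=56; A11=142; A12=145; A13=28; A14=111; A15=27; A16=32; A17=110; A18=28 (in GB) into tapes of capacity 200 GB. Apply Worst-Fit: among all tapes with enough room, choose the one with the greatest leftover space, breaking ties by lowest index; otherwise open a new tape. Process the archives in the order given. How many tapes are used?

Put A1 (118 GB) in tape 1; 82 GB remain.
Put A2 (129 GB) in tape 2; 71 GB remain.
Put A3 (115 GB) in tape 3; 85 GB remain.
Put A4 (113 GB) in tape 4; 87 GB remain.
Put A5 (29 GB) in tape 4; 58 GB remain.
Put A6 (112 GB) in tape 5; 88 GB remain.
Put A7 (145 GB) in tape 6; 55 GB remain.
Put A8 (124 GB) in tape 7; 76 GB remain.
Put A9 (148 GB) in tape 8; 52 GB remain.
Put A10 (56 GB) in tape 5; 32 GB remain.
Put A11 (142 GB) in tape 9; 58 GB remain.
Put A12 (145 GB) in tape 10; 55 GB remain.
Put A13 (28 GB) in tape 3; 57 GB remain.
Put A14 (111 GB) in tape 11; 89 GB remain.
Put A15 (27 GB) in tape 11; 62 GB remain.
Put A16 (32 GB) in tape 1; 50 GB remain.
Put A17 (110 GB) in tape 12; 90 GB remain.
Put A18 (28 GB) in tape 12; 62 GB remain.

12 tapes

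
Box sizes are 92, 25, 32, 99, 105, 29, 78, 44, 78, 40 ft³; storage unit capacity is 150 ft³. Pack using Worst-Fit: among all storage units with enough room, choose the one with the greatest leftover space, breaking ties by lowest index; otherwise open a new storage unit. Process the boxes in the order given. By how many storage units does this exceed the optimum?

Worst-Fit: [92,25,32] [99,29] [105] [78,44] [78,40] → 5 storage units.
Total size 622 ft³; any packing needs at least ⌈622/150⌉ = 5 storage units.
So 5 is already optimal.

0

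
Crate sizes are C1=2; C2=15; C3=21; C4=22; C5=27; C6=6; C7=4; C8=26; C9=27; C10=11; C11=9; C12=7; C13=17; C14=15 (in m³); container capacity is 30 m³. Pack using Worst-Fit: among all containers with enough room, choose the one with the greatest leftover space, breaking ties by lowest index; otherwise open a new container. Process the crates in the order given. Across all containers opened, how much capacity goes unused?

C1 (2 m³) → container 1 (remaining 28 m³)
C2 (15 m³) → container 1 (remaining 13 m³)
C3 (21 m³) → container 2 (remaining 9 m³)
C4 (22 m³) → container 3 (remaining 8 m³)
C5 (27 m³) → container 4 (remaining 3 m³)
C6 (6 m³) → container 1 (remaining 7 m³)
C7 (4 m³) → container 2 (remaining 5 m³)
C8 (26 m³) → container 5 (remaining 4 m³)
C9 (27 m³) → container 6 (remaining 3 m³)
C10 (11 m³) → container 7 (remaining 19 m³)
C11 (9 m³) → container 7 (remaining 10 m³)
C12 (7 m³) → container 7 (remaining 3 m³)
C13 (17 m³) → container 8 (remaining 13 m³)
C14 (15 m³) → container 9 (remaining 15 m³)
9 containers × 30 m³ = 270 m³; used 209 m³; unused 61 m³.

61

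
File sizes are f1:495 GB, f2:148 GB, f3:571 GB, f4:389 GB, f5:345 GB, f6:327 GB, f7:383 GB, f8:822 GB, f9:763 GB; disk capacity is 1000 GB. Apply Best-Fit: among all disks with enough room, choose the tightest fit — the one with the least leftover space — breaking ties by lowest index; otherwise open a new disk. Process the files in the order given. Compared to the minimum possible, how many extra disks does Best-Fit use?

Best-Fit: [495,148,345] [571,389] [327,383] [822] [763] → 5 disks.
Total size 4243 GB; any packing needs at least ⌈4243/1000⌉ = 5 disks.
So 5 is already optimal.

0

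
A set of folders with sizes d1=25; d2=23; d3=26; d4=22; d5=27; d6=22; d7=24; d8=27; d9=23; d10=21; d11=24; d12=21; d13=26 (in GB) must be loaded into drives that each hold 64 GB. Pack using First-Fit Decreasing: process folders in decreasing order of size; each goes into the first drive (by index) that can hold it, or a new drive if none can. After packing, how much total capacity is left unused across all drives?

73

Sorted descending: 27, 27, 26, 26, 25, 24, 24, 23, 23, 22, 22, 21, 21.
27 GB → drive 1 (remaining 37 GB)
27 GB → drive 1 (remaining 10 GB)
26 GB → drive 2 (remaining 38 GB)
26 GB → drive 2 (remaining 12 GB)
25 GB → drive 3 (remaining 39 GB)
24 GB → drive 3 (remaining 15 GB)
24 GB → drive 4 (remaining 40 GB)
23 GB → drive 4 (remaining 17 GB)
23 GB → drive 5 (remaining 41 GB)
22 GB → drive 5 (remaining 19 GB)
22 GB → drive 6 (remaining 42 GB)
21 GB → drive 6 (remaining 21 GB)
21 GB → drive 6 (remaining 0 GB)
6 drives × 64 GB = 384 GB; used 311 GB; unused 73 GB.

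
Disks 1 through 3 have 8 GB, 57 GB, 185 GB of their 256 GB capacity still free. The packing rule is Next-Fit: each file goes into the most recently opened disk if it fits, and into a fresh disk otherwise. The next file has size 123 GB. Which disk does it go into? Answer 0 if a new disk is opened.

Next-Fit only looks at disk 3, which has 185 GB free.
123 GB fits there.

3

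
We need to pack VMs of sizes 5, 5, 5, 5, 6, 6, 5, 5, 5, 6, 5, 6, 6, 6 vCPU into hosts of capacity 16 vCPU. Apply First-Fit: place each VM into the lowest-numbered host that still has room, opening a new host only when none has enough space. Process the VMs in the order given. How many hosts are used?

host 1: place 5 vCPU, 11 vCPU left
host 1: place 5 vCPU, 6 vCPU left
host 1: place 5 vCPU, 1 vCPU left
host 2: place 5 vCPU, 11 vCPU left
host 2: place 6 vCPU, 5 vCPU left
host 3: place 6 vCPU, 10 vCPU left
host 2: place 5 vCPU, 0 vCPU left
host 3: place 5 vCPU, 5 vCPU left
host 3: place 5 vCPU, 0 vCPU left
host 4: place 6 vCPU, 10 vCPU left
host 4: place 5 vCPU, 5 vCPU left
host 5: place 6 vCPU, 10 vCPU left
host 5: place 6 vCPU, 4 vCPU left
host 6: place 6 vCPU, 10 vCPU left
Final hosts: [5,5,5] [5,6,5] [6,5,5] [6,5] [6,6] [6].

6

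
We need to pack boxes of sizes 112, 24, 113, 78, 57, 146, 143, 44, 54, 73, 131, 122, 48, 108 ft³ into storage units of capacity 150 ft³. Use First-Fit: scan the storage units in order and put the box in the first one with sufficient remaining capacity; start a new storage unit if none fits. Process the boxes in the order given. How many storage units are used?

10 storage units

112 ft³ → storage unit 1 (remaining 38 ft³)
24 ft³ → storage unit 1 (remaining 14 ft³)
113 ft³ → storage unit 2 (remaining 37 ft³)
78 ft³ → storage unit 3 (remaining 72 ft³)
57 ft³ → storage unit 3 (remaining 15 ft³)
146 ft³ → storage unit 4 (remaining 4 ft³)
143 ft³ → storage unit 5 (remaining 7 ft³)
44 ft³ → storage unit 6 (remaining 106 ft³)
54 ft³ → storage unit 6 (remaining 52 ft³)
73 ft³ → storage unit 7 (remaining 77 ft³)
131 ft³ → storage unit 8 (remaining 19 ft³)
122 ft³ → storage unit 9 (remaining 28 ft³)
48 ft³ → storage unit 6 (remaining 4 ft³)
108 ft³ → storage unit 10 (remaining 42 ft³)
Final storage units: [112,24] [113] [78,57] [146] [143] [44,54,48] [73] [131] [122] [108].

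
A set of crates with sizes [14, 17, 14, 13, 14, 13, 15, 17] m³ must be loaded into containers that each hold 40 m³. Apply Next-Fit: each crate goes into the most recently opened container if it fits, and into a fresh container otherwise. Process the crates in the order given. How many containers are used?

4 containers

14 m³ → container 1 (remaining 26 m³)
17 m³ → container 1 (remaining 9 m³)
14 m³ → container 2 (remaining 26 m³)
13 m³ → container 2 (remaining 13 m³)
14 m³ → container 3 (remaining 26 m³)
13 m³ → container 3 (remaining 13 m³)
15 m³ → container 4 (remaining 25 m³)
17 m³ → container 4 (remaining 8 m³)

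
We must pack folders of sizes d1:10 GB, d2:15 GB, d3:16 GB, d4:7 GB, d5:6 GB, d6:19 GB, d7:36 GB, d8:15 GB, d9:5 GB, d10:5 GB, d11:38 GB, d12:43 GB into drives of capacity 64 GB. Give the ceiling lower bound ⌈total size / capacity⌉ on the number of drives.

4

Total size = 10 + 15 + 16 + 7 + 6 + 19 + 36 + 15 + 5 + 5 + 38 + 43 = 215 GB.
⌈215 / 64⌉ = 4.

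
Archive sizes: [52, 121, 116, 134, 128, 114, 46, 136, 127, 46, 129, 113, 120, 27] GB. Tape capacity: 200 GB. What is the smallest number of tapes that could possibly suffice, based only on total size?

Total size = 52 + 121 + 116 + 134 + 128 + 114 + 46 + 136 + 127 + 46 + 129 + 113 + 120 + 27 = 1409 GB.
⌈1409 / 200⌉ = 8.

8 tapes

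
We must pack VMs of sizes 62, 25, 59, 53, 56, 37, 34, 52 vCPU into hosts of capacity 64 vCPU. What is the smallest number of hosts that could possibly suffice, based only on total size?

6 hosts

Total size = 62 + 25 + 59 + 53 + 56 + 37 + 34 + 52 = 378 vCPU.
⌈378 / 64⌉ = 6.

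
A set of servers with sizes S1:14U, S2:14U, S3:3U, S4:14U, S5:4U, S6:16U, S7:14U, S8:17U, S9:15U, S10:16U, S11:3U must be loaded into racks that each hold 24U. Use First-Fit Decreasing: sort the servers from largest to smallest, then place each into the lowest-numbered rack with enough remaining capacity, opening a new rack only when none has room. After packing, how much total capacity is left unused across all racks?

Sorted descending: 17, 16, 16, 15, 14, 14, 14, 14, 4, 3, 3.
rack 1: place 17U, 7U left
rack 2: place 16U, 8U left
rack 3: place 16U, 8U left
rack 4: place 15U, 9U left
rack 5: place 14U, 10U left
rack 6: place 14U, 10U left
rack 7: place 14U, 10U left
rack 8: place 14U, 10U left
rack 1: place 4U, 3U left
rack 1: place 3U, 0U left
rack 2: place 3U, 5U left
8 racks × 24U = 192U; used 130U; unused 62U.

62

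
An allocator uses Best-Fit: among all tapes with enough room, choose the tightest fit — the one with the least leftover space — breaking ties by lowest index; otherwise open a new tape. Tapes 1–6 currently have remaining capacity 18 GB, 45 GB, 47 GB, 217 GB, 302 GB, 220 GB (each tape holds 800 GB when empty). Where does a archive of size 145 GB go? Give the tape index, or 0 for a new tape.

4

Tapes with room: tape 4 (217 GB), tape 5 (302 GB), tape 6 (220 GB).
Tightest fit is tape 4 with 217 GB free.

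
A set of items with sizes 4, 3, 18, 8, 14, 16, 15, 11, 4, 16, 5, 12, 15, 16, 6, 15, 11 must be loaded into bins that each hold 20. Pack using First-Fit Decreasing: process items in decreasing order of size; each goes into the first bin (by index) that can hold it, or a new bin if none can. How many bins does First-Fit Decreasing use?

Sorted descending: 18, 16, 16, 16, 15, 15, 15, 14, 12, 11, 11, 8, 6, 5, 4, 4, 3.
Put 18 in bin 1; 2 remain.
Put 16 in bin 2; 4 remain.
Put 16 in bin 3; 4 remain.
Put 16 in bin 4; 4 remain.
Put 15 in bin 5; 5 remain.
Put 15 in bin 6; 5 remain.
Put 15 in bin 7; 5 remain.
Put 14 in bin 8; 6 remain.
Put 12 in bin 9; 8 remain.
Put 11 in bin 10; 9 remain.
Put 11 in bin 11; 9 remain.
Put 8 in bin 9; 0 remain.
Put 6 in bin 8; 0 remain.
Put 5 in bin 5; 0 remain.
Put 4 in bin 2; 0 remain.
Put 4 in bin 3; 0 remain.
Put 3 in bin 4; 1 remain.
Final bins: [18] [16,4] [16,4] [16,3] [15,5] [15] [15] [14,6] [12,8] [11] [11].

11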